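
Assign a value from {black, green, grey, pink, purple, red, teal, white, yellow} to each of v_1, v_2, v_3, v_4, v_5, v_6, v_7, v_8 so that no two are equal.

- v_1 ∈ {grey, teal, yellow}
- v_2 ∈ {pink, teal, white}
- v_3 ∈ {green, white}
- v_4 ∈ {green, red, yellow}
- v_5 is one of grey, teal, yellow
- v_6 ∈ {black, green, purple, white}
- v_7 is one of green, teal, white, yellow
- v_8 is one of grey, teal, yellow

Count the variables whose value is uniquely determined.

2

v_1, v_5, v_8 share exactly the 3 values {grey, teal, yellow}; by pigeonhole those values go to them, so strike grey, teal, yellow from v_2, v_4, v_7.
v_3 and v_7 share exactly the 2 values {green, white}; by pigeonhole those values go to them, so strike green, white from v_2, v_4, v_6.
v_2's domain is down to {pink}, so v_2 = pink.
v_4 must be red (only option left).
Determined: v_2=pink, v_4=red. The other variables each still have more than one consistent value. That makes 2.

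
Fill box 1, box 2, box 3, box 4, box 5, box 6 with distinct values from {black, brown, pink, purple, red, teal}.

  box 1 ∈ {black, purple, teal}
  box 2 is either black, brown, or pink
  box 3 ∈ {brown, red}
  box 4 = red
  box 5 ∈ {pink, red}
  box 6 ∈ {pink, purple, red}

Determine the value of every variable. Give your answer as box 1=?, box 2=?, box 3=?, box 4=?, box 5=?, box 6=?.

box 4 has just one choice, so box 4 = red. Eliminate red elsewhere: box 3, box 5, box 6.
box 5 must be pink (only option left). Strike pink from box 2, box 6.
box 6 must be purple (only option left). So box 1 can't be purple.
box 3 has just one choice, so box 3 = brown. Eliminate brown elsewhere: box 2.
box 2's domain is down to {black}, so box 2 = black. Eliminate black elsewhere: box 1.
box 1's domain is down to {teal}, so box 1 = teal.

box 1=teal, box 2=black, box 3=brown, box 4=red, box 5=pink, box 6=purple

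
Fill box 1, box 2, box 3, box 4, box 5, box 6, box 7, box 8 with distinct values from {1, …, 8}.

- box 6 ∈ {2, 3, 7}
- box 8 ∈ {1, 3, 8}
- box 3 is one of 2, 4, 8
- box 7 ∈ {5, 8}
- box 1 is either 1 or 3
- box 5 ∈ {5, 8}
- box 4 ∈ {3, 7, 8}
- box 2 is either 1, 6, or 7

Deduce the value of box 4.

Among the 8 variables, 4 fits only box 3 (and all 8 values in {1, 2, 3, 4, 5, 6, 7, 8} must be used), so box 3 = 4.
The 7 still-open variables together cover exactly {1, 2, 3, 5, 6, 7, 8} — 7 values for 7 variables — and 2 appears only in box 6's list, so box 6 = 2.
The 6 still-open variables draw from only 6 values {1, 3, 5, 6, 7, 8}, so each is used; only box 2 can be 6, hence box 2 = 6.
The 5 still-open variables draw from only 5 values {1, 3, 5, 7, 8}, so each is used; only box 4 can be 7, hence box 4 = 7.

7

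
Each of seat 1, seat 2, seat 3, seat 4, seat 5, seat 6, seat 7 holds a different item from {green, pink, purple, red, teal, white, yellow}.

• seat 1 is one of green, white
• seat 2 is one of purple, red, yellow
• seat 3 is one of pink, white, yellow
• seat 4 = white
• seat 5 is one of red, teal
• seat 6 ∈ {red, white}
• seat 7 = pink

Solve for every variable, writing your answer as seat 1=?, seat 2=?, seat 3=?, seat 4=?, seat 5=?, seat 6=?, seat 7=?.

seat 1=green, seat 2=purple, seat 3=yellow, seat 4=white, seat 5=teal, seat 6=red, seat 7=pink

seat 4 must be white (only option left). Strike white from seat 1, seat 3, seat 6.
seat 6 must be red (only option left). So seat 2, seat 5 can't be red.
That leaves seat 7 = pink. Eliminate pink elsewhere: seat 3.
seat 1 has just one choice, so seat 1 = green.
seat 3 has just one choice, so seat 3 = yellow. So seat 2 can't be yellow.
That leaves seat 5 = teal.
seat 2 must be purple (only option left).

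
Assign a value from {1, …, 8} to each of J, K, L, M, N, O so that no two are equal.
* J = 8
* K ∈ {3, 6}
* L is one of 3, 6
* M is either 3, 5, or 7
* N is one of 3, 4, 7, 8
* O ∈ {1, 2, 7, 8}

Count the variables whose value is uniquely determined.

J has just one choice, so J = 8. Remove 8 from N, O.
The 2 variables K and L are confined to {3, 6}, which locks those values in; drop them from M, N.
Determined: J=8. The other variables each still have more than one consistent value. That makes 1.

1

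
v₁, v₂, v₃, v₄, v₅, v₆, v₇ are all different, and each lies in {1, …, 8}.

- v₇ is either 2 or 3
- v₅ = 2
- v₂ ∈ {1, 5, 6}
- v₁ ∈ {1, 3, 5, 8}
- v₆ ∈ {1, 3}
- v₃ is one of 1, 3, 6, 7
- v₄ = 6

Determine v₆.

1

v₄ must be 6 (only option left). Remove 6 from v₂, v₃.
v₅ must be 2 (only option left). Remove 2 from v₇.
v₇ has just one choice, so v₇ = 3. Eliminate 3 elsewhere: v₁, v₃, v₆.
So v₆ = 1.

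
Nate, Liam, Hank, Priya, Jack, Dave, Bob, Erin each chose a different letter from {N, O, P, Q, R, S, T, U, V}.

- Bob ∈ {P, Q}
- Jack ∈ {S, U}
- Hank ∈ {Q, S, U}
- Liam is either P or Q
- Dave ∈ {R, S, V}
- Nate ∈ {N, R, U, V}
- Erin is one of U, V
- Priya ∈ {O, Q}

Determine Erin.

V

Among the 8 variables, N fits only Nate (and all 8 values in {N, O, P, Q, R, S, U, V} must be used), so Nate = N.
The 7 still-open variables draw from only 7 values {O, P, Q, R, S, U, V}, so each is used; only Priya can be O, hence Priya = O.
The 6 still-open variables together cover exactly {P, Q, R, S, U, V} — 6 values for 6 variables — and R appears only in Dave's list, so Dave = R.
Among the 5 still-open variables, V fits only Erin (and all 5 values in {P, Q, S, U, V} must be used), so Erin = V.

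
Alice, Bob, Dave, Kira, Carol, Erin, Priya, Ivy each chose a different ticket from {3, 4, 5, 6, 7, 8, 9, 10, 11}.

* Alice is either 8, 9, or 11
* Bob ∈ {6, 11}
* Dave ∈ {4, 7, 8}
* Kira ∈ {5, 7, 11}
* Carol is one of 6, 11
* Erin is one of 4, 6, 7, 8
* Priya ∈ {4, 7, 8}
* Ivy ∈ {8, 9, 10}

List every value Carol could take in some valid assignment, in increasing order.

6, 11

The 8 variables draw from only 8 values {4, 5, 6, 7, 8, 9, 10, 11}, so each is used; only Kira can be 5, hence Kira = 5.
The 7 still-open variables draw from only 7 values {4, 6, 7, 8, 9, 10, 11}, so each is used; only Ivy can be 10, hence Ivy = 10.
Among the 6 still-open variables, 9 fits only Alice (and all 6 values in {4, 6, 7, 8, 9, 11} must be used), so Alice = 9.
Bob and Carol between them cover only {6, 11} — a naked pair. Remove those values from Erin.
No further eliminations apply; Carol can still be any of 6, 11.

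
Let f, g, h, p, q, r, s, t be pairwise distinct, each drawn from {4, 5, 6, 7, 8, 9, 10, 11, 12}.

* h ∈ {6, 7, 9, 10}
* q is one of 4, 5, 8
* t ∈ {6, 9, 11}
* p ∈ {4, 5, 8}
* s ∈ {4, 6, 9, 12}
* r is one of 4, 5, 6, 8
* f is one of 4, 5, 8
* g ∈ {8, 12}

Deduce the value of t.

11

The 3 variables f, p, q are confined to {4, 5, 8}, which locks those values in; drop them from g, r, s.
g's domain is down to {12}, so g = 12. So s can't be 12.
r's domain is down to {6}, so r = 6. Remove 6 from h, s, t.
That leaves s = 9. Remove 9 from h, t.
So t = 11.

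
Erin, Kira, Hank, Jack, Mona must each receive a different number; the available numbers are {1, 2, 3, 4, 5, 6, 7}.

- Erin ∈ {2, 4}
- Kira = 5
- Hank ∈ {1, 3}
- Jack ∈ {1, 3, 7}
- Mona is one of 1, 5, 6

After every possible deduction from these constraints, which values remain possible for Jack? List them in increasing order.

Kira's domain is down to {5}, so Kira = 5. Remove 5 from Mona.
No further eliminations apply; Jack can still be any of 1, 3, 7.

1, 3, 7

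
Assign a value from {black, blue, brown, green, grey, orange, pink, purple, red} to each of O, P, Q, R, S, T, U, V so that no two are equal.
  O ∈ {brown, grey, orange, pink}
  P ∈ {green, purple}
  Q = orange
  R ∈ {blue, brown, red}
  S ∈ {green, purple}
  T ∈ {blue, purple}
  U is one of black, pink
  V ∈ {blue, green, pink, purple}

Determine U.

black

Q's domain is down to {orange}, so Q = orange. Remove orange from O.
P and S share exactly the 2 values {green, purple}; by pigeonhole those values go to them, so strike green, purple from T, V.
T must be blue (only option left). Strike blue from R, V.
V has just one choice, so V = pink. Eliminate pink elsewhere: O, U.
So U = black.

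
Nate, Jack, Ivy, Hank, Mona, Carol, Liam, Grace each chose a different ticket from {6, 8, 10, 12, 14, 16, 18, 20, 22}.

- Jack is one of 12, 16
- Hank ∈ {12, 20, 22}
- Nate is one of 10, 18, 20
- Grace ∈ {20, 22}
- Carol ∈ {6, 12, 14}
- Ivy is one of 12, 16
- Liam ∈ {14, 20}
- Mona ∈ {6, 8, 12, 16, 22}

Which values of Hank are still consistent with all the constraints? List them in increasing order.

The 2 variables Jack and Ivy are confined to {12, 16}, which locks those values in; drop them from Hank, Mona, Carol.
Hank and Grace between them cover only {20, 22} — a naked pair. Remove those values from Nate, Mona, Liam.
Liam must be 14 (only option left). Eliminate 14 elsewhere: Carol.
Carol's domain is down to {6}, so Carol = 6. Eliminate 6 elsewhere: Mona.
Mona must be 8 (only option left).
No further eliminations apply; Hank can still be any of 20, 22.

20, 22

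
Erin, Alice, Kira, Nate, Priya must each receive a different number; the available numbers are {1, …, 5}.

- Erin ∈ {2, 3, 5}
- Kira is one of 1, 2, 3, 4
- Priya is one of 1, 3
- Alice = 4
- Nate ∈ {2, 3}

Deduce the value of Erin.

5

Alice has just one choice, so Alice = 4. Eliminate 4 elsewhere: Kira.
Among the 4 still-open variables, 5 fits only Erin (and all 4 values in {1, 2, 3, 5} must be used), so Erin = 5.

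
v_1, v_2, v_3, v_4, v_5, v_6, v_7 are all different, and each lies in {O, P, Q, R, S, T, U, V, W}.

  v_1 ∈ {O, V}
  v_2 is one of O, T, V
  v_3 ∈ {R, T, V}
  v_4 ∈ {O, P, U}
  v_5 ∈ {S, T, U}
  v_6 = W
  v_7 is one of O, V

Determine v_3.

R

v_6 has just one choice, so v_6 = W.
v_1 and v_7 between them cover only {O, V} — a naked pair. Remove those values from v_2, v_3, v_4.
v_2 has just one choice, so v_2 = T. So v_3, v_5 can't be T.
So v_3 = R.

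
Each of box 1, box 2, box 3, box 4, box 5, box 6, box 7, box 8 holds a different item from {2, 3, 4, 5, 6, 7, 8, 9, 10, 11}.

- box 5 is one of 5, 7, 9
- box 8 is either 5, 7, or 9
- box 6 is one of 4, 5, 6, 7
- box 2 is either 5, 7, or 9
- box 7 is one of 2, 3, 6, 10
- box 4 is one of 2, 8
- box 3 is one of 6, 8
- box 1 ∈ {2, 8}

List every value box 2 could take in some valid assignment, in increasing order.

The 2 variables box 1 and box 4 are confined to {2, 8}, which locks those values in; drop them from box 3, box 7.
box 3 must be 6 (only option left). Strike 6 from box 6, box 7.
box 2, box 5, box 8 between them cover only {5, 7, 9} — a naked triple. Remove those values from box 6.
box 6 must be 4 (only option left).
No further eliminations apply; box 2 can still be any of 5, 7, 9.

5, 7, 9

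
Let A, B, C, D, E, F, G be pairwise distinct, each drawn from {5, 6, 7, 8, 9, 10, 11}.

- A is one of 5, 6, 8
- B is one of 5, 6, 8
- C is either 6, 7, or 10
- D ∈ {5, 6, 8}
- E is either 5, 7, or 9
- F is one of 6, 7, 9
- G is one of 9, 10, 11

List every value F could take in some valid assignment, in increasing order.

The 7 variables together cover exactly {5, 6, 7, 8, 9, 10, 11} — 7 values for 7 variables — and 11 appears only in G's list, so G = 11.
The 6 still-open variables draw from only 6 values {5, 6, 7, 8, 9, 10}, so each is used; only C can be 10, hence C = 10.
A, B, D share exactly the 3 values {5, 6, 8}; by pigeonhole those values go to them, so strike 5, 6, 8 from E, F.
No further eliminations apply; F can still be any of 7, 9.

7, 9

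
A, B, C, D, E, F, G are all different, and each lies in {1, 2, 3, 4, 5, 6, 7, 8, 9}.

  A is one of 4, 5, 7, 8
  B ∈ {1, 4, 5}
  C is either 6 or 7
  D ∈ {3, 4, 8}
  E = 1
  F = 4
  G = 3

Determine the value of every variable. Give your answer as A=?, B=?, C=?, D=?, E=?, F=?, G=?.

A=7, B=5, C=6, D=8, E=1, F=4, G=3

E must be 1 (only option left). Strike 1 from B.
F has just one choice, so F = 4. Eliminate 4 elsewhere: A, B, D.
G's domain is down to {3}, so G = 3. Strike 3 from D.
B's domain is down to {5}, so B = 5. So A can't be 5.
That leaves D = 8. Remove 8 from A.
A's domain is down to {7}, so A = 7. Eliminate 7 elsewhere: C.
C has just one choice, so C = 6.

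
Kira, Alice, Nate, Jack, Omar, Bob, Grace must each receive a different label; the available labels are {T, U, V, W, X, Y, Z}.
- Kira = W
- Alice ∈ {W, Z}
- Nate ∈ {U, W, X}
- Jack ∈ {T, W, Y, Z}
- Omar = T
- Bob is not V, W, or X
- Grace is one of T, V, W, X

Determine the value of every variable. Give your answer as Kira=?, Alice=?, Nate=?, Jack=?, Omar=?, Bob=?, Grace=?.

Kira=W, Alice=Z, Nate=X, Jack=Y, Omar=T, Bob=U, Grace=V

Kira must be W (only option left). Eliminate W elsewhere: Alice, Nate, Jack, Grace.
Alice must be Z (only option left). Eliminate Z elsewhere: Jack, Bob.
Omar has just one choice, so Omar = T. Eliminate T elsewhere: Jack, Bob, Grace.
That leaves Jack = Y. Strike Y from Bob.
Bob's domain is down to {U}, so Bob = U. Remove U from Nate.
Nate has just one choice, so Nate = X. Eliminate X elsewhere: Grace.
Grace's domain is down to {V}, so Grace = V.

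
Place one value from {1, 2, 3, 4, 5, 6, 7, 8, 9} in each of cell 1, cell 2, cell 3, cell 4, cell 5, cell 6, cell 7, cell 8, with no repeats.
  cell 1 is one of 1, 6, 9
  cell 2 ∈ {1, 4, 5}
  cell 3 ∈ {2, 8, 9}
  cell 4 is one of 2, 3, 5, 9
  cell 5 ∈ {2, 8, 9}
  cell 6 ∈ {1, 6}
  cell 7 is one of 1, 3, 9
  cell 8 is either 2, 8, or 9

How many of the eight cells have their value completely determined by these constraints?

The 8 variables together cover exactly {1, 2, 3, 4, 5, 6, 8, 9} — 8 values for 8 variables — and 4 appears only in cell 2's list, so cell 2 = 4.
The 7 still-open variables together cover exactly {1, 2, 3, 5, 6, 8, 9} — 7 values for 7 variables — and 5 appears only in cell 4's list, so cell 4 = 5.
The 6 still-open variables draw from only 6 values {1, 2, 3, 6, 8, 9}, so each is used; only cell 7 can be 3, hence cell 7 = 3.
cell 3, cell 5, cell 8 share exactly the 3 values {2, 8, 9}; by pigeonhole those values go to them, so strike 2, 8, 9 from cell 1.
Determined: cell 2=4, cell 4=5, cell 7=3. The other cells each still have more than one consistent value. That makes 3.

3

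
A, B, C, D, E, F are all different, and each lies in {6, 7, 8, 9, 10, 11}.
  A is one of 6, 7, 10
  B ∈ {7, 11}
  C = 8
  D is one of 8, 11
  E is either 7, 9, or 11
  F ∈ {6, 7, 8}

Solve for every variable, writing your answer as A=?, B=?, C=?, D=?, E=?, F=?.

C has just one choice, so C = 8. So D, F can't be 8.
D has just one choice, so D = 11. Remove 11 from B, E.
B has just one choice, so B = 7. Strike 7 from A, E, F.
E has just one choice, so E = 9.
F's domain is down to {6}, so F = 6. So A can't be 6.
A must be 10 (only option left).

A=10, B=7, C=8, D=11, E=9, F=6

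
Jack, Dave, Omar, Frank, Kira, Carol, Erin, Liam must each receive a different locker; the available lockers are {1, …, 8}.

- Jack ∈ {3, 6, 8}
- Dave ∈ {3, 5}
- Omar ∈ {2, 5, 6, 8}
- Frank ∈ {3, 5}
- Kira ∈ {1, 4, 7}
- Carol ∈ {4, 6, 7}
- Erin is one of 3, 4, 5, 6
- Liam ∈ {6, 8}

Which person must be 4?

The 8 variables together cover exactly {1, 2, 3, 4, 5, 6, 7, 8} — 8 values for 8 variables — and 1 appears only in Kira's list, so Kira = 1.
Among the 7 still-open variables, 2 fits only Omar (and all 7 values in {2, 3, 4, 5, 6, 7, 8} must be used), so Omar = 2.
The 6 still-open variables draw from only 6 values {3, 4, 5, 6, 7, 8}, so each is used; only Carol can be 7, hence Carol = 7.
Among the 5 still-open variables, 4 fits only Erin (and all 5 values in {3, 4, 5, 6, 8} must be used), so Erin = 4.

Erin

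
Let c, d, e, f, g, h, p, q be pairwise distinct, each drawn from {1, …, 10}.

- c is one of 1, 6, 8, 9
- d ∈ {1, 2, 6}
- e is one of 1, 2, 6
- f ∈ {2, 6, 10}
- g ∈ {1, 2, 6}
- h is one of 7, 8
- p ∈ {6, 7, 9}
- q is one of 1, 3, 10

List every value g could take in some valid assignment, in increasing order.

The 8 variables together cover exactly {1, 2, 3, 6, 7, 8, 9, 10} — 8 values for 8 variables — and 3 appears only in q's list, so q = 3.
The 7 still-open variables draw from only 7 values {1, 2, 6, 7, 8, 9, 10}, so each is used; only f can be 10, hence f = 10.
d, e, g share exactly the 3 values {1, 2, 6}; by pigeonhole those values go to them, so strike 1, 2, 6 from c, p.
No further eliminations apply; g can still be any of 1, 2, 6.

1, 2, 6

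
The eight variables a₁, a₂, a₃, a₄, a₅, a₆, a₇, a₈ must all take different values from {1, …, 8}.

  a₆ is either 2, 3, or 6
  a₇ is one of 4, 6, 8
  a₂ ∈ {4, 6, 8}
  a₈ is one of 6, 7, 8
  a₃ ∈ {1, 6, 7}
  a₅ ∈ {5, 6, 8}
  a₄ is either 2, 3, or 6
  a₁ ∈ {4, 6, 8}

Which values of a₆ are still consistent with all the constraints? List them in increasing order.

Among the 8 variables, 1 fits only a₃ (and all 8 values in {1, 2, 3, 4, 5, 6, 7, 8} must be used), so a₃ = 1.
The 7 still-open variables draw from only 7 values {2, 3, 4, 5, 6, 7, 8}, so each is used; only a₅ can be 5, hence a₅ = 5.
Among the 6 still-open variables, 7 fits only a₈ (and all 6 values in {2, 3, 4, 6, 7, 8} must be used), so a₈ = 7.
a₁, a₂, a₇ share exactly the 3 values {4, 6, 8}; by pigeonhole those values go to them, so strike 4, 6, 8 from a₄, a₆.
No further eliminations apply; a₆ can still be any of 2, 3.

2, 3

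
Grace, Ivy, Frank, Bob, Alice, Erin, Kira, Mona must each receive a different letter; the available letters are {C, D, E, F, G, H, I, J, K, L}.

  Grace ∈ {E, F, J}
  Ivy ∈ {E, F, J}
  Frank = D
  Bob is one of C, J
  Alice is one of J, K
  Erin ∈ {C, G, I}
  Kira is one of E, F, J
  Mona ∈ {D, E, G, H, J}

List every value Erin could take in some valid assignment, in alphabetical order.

Frank has just one choice, so Frank = D. Strike D from Mona.
Grace, Ivy, Kira between them cover only {E, F, J} — a naked triple. Remove those values from Bob, Alice, Mona.
Bob's domain is down to {C}, so Bob = C. Remove C from Erin.
That leaves Alice = K.
No further eliminations apply; Erin can still be any of G, I.

G, I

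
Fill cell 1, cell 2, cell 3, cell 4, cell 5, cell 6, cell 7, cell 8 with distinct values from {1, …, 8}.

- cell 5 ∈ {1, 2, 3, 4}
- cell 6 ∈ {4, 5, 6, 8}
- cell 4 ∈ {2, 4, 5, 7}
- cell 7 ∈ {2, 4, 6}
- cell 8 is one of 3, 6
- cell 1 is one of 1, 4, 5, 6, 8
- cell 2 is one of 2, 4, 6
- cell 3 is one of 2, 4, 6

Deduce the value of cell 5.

Among the 8 variables, 7 fits only cell 4 (and all 8 values in {1, 2, 3, 4, 5, 6, 7, 8} must be used), so cell 4 = 7.
cell 2, cell 3, cell 7 between them cover only {2, 4, 6} — a naked triple. Remove those values from cell 1, cell 5, cell 6, cell 8.
cell 8 has just one choice, so cell 8 = 3. Eliminate 3 elsewhere: cell 5.
So cell 5 = 1.

1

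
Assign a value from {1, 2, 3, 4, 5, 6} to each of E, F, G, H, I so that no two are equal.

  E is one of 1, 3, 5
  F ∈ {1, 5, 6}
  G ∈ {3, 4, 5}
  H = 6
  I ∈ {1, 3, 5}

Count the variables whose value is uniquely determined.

H must be 6 (only option left). Eliminate 6 elsewhere: F.
Among the 4 still-open variables, 4 fits only G (and all 4 values in {1, 3, 4, 5} must be used), so G = 4.
Determined: G=4, H=6. The other variables each still have more than one consistent value. That makes 2.

2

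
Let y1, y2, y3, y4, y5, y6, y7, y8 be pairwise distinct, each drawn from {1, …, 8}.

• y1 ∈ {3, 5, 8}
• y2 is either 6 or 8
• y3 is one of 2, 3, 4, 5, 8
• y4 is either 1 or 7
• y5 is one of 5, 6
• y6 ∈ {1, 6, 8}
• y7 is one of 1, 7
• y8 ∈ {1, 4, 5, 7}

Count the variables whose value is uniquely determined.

The 8 variables draw from only 8 values {1, 2, 3, 4, 5, 6, 7, 8}, so each is used; only y3 can be 2, hence y3 = 2.
The 7 still-open variables draw from only 7 values {1, 3, 4, 5, 6, 7, 8}, so each is used; only y1 can be 3, hence y1 = 3.
The 6 still-open variables together cover exactly {1, 4, 5, 6, 7, 8} — 6 values for 6 variables — and 4 appears only in y8's list, so y8 = 4.
Among the 5 still-open variables, 5 fits only y5 (and all 5 values in {1, 5, 6, 7, 8} must be used), so y5 = 5.
y4 and y7 between them cover only {1, 7} — a naked pair. Remove those values from y6.
Determined: y1=3, y3=2, y5=5, y8=4. The other variables each still have more than one consistent value. That makes 4.

4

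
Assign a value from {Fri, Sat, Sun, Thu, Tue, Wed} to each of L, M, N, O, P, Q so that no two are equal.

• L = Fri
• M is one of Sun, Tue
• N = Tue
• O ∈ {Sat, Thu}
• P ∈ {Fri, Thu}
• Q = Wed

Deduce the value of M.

Sun

L must be Fri (only option left). Strike Fri from P.
N has just one choice, so N = Tue. Remove Tue from M.
So M = Sun.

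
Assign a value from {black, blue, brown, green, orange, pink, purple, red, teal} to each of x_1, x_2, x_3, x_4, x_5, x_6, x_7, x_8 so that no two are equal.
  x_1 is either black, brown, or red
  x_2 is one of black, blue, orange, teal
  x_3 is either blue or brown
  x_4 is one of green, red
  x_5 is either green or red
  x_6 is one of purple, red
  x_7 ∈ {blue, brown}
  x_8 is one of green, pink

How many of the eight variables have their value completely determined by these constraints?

3

x_3 and x_7 share exactly the 2 values {blue, brown}; by pigeonhole those values go to them, so strike blue, brown from x_1, x_2.
The 2 variables x_4 and x_5 are confined to {green, red}, which locks those values in; drop them from x_1, x_6, x_8.
x_1's domain is down to {black}, so x_1 = black. So x_2 can't be black.
x_6 has just one choice, so x_6 = purple.
That leaves x_8 = pink.
Determined: x_1=black, x_6=purple, x_8=pink. The other variables each still have more than one consistent value. That makes 3.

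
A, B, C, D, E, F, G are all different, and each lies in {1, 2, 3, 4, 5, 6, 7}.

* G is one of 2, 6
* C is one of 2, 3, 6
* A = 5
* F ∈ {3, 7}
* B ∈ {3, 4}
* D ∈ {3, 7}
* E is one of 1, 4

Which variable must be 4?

A has just one choice, so A = 5.
The 6 still-open variables together cover exactly {1, 2, 3, 4, 6, 7} — 6 values for 6 variables — and 1 appears only in E's list, so E = 1.
Among the 5 still-open variables, 4 fits only B (and all 5 values in {2, 3, 4, 6, 7} must be used), so B = 4.

B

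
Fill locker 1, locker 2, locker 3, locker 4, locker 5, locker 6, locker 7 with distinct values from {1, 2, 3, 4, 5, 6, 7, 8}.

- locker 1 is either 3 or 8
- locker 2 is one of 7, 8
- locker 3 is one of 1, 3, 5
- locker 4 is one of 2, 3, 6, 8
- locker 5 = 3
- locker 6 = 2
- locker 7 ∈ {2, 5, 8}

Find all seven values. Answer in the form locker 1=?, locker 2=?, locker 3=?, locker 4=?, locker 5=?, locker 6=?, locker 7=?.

locker 1=8, locker 2=7, locker 3=1, locker 4=6, locker 5=3, locker 6=2, locker 7=5

locker 5's domain is down to {3}, so locker 5 = 3. So locker 1, locker 3, locker 4 can't be 3.
locker 6 has just one choice, so locker 6 = 2. Strike 2 from locker 4, locker 7.
locker 1 must be 8 (only option left). So locker 2, locker 4, locker 7 can't be 8.
locker 2's domain is down to {7}, so locker 2 = 7.
locker 4 has just one choice, so locker 4 = 6.
locker 7 has just one choice, so locker 7 = 5. Strike 5 from locker 3.
That leaves locker 3 = 1.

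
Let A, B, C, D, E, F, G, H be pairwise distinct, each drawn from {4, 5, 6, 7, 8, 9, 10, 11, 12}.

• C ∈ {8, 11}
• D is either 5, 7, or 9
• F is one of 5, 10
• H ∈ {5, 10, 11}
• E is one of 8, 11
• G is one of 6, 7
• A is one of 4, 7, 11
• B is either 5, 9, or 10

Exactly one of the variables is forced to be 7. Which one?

D

Among the 8 variables, 4 fits only A (and all 8 values in {4, 5, 6, 7, 8, 9, 10, 11} must be used), so A = 4.
Among the 7 still-open variables, 6 fits only G (and all 7 values in {5, 6, 7, 8, 9, 10, 11} must be used), so G = 6.
The 6 still-open variables draw from only 6 values {5, 7, 8, 9, 10, 11}, so each is used; only D can be 7, hence D = 7.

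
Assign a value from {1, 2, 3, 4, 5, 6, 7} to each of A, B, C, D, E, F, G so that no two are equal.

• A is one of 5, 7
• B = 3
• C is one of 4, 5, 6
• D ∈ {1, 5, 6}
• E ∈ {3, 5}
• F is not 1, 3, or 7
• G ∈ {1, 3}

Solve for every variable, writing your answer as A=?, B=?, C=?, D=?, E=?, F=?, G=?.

A=7, B=3, C=4, D=6, E=5, F=2, G=1

B must be 3 (only option left). So E, G can't be 3.
E has just one choice, so E = 5. Strike 5 from A, C, D, F.
G must be 1 (only option left). Strike 1 from D.
A must be 7 (only option left).
D's domain is down to {6}, so D = 6. So C, F can't be 6.
C must be 4 (only option left). Remove 4 from F.
F's domain is down to {2}, so F = 2.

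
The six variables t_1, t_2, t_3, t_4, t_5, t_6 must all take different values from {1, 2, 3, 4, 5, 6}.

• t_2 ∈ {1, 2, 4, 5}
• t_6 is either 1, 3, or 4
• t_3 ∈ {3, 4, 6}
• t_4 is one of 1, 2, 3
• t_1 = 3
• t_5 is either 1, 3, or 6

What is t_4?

t_1 must be 3 (only option left). So t_3, t_4, t_5, t_6 can't be 3.
The 5 still-open variables together cover exactly {1, 2, 4, 5, 6} — 5 values for 5 variables — and 5 appears only in t_2's list, so t_2 = 5.
The 4 still-open variables together cover exactly {1, 2, 4, 6} — 4 values for 4 variables — and 2 appears only in t_4's list, so t_4 = 2.

2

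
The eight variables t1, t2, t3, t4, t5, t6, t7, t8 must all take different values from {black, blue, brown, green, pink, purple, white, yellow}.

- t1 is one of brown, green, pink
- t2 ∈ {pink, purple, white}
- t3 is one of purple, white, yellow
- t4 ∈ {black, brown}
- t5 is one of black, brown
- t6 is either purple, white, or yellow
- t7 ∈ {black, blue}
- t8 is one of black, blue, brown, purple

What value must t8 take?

purple

The 8 variables together cover exactly {black, blue, brown, green, pink, purple, white, yellow} — 8 values for 8 variables — and green appears only in t1's list, so t1 = green.
Among the 7 still-open variables, pink fits only t2 (and all 7 values in {black, blue, brown, pink, purple, white, yellow} must be used), so t2 = pink.
t4 and t5 between them cover only {black, brown} — a naked pair. Remove those values from t7, t8.
t7 has just one choice, so t7 = blue. Remove blue from t8.
So t8 = purple.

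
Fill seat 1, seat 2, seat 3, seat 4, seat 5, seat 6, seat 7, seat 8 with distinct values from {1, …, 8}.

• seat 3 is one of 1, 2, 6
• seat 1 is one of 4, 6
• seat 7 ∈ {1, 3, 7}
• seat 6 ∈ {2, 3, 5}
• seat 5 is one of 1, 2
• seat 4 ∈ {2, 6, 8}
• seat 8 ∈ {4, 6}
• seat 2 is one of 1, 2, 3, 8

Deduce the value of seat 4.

The 8 variables together cover exactly {1, 2, 3, 4, 5, 6, 7, 8} — 8 values for 8 variables — and 5 appears only in seat 6's list, so seat 6 = 5.
Among the 7 still-open variables, 7 fits only seat 7 (and all 7 values in {1, 2, 3, 4, 6, 7, 8} must be used), so seat 7 = 7.
The 6 still-open variables together cover exactly {1, 2, 3, 4, 6, 8} — 6 values for 6 variables — and 3 appears only in seat 2's list, so seat 2 = 3.
Among the 5 still-open variables, 8 fits only seat 4 (and all 5 values in {1, 2, 4, 6, 8} must be used), so seat 4 = 8.

8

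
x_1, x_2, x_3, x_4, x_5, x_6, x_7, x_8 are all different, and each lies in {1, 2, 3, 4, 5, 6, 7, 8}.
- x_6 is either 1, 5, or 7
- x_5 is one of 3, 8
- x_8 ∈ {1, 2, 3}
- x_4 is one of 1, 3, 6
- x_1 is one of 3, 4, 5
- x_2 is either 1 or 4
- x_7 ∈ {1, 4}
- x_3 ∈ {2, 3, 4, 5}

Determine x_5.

8

The 8 variables draw from only 8 values {1, 2, 3, 4, 5, 6, 7, 8}, so each is used; only x_4 can be 6, hence x_4 = 6.
The 7 still-open variables together cover exactly {1, 2, 3, 4, 5, 7, 8} — 7 values for 7 variables — and 7 appears only in x_6's list, so x_6 = 7.
The 6 still-open variables draw from only 6 values {1, 2, 3, 4, 5, 8}, so each is used; only x_5 can be 8, hence x_5 = 8.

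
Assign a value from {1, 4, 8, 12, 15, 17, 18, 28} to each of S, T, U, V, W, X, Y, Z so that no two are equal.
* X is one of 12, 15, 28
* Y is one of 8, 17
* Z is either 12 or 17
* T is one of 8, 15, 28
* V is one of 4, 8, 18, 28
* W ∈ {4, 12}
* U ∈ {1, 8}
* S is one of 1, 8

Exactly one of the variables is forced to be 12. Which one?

The 8 variables draw from only 8 values {1, 4, 8, 12, 15, 17, 18, 28}, so each is used; only V can be 18, hence V = 18.
The 7 still-open variables together cover exactly {1, 4, 8, 12, 15, 17, 28} — 7 values for 7 variables — and 4 appears only in W's list, so W = 4.
S and U share exactly the 2 values {1, 8}; by pigeonhole those values go to them, so strike 1, 8 from T, Y.
Y must be 17 (only option left). So Z can't be 17.
So 12 goes to Z.

Z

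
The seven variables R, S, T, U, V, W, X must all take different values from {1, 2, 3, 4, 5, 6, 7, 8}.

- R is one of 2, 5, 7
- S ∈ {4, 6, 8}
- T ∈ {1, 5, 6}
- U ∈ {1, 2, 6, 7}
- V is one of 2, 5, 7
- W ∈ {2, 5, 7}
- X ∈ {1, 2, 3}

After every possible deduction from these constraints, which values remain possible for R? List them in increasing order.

The 3 variables R, V, W are confined to {2, 5, 7}, which locks those values in; drop them from T, U, X.
T and U between them cover only {1, 6} — a naked pair. Remove those values from S, X.
X's domain is down to {3}, so X = 3.
No further eliminations apply; R can still be any of 2, 5, 7.

2, 5, 7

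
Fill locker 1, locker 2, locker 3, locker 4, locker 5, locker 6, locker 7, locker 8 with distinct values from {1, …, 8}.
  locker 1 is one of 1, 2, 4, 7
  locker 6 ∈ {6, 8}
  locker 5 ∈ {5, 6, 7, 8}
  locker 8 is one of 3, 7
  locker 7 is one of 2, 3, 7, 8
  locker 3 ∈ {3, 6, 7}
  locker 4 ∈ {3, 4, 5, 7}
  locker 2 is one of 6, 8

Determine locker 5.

5

The 8 variables draw from only 8 values {1, 2, 3, 4, 5, 6, 7, 8}, so each is used; only locker 1 can be 1, hence locker 1 = 1.
The 7 still-open variables together cover exactly {2, 3, 4, 5, 6, 7, 8} — 7 values for 7 variables — and 2 appears only in locker 7's list, so locker 7 = 2.
Among the 6 still-open variables, 4 fits only locker 4 (and all 6 values in {3, 4, 5, 6, 7, 8} must be used), so locker 4 = 4.
Among the 5 still-open variables, 5 fits only locker 5 (and all 5 values in {3, 5, 6, 7, 8} must be used), so locker 5 = 5.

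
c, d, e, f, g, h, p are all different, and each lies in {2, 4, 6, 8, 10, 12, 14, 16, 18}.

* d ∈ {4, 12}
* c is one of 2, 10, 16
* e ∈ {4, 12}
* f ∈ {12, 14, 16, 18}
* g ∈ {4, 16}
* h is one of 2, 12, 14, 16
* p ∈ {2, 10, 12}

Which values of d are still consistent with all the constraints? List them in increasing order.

4, 12

Among the 7 variables, 18 fits only f (and all 7 values in {2, 4, 10, 12, 14, 16, 18} must be used), so f = 18.
Among the 6 still-open variables, 14 fits only h (and all 6 values in {2, 4, 10, 12, 14, 16} must be used), so h = 14.
d and e between them cover only {4, 12} — a naked pair. Remove those values from g, p.
g has just one choice, so g = 16. Strike 16 from c.
No further eliminations apply; d can still be any of 4, 12.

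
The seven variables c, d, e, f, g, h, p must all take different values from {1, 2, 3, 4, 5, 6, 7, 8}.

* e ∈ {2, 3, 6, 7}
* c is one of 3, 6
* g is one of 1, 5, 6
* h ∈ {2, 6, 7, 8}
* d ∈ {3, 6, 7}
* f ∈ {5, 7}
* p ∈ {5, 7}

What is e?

2

Among the 7 variables, 1 fits only g (and all 7 values in {1, 2, 3, 5, 6, 7, 8} must be used), so g = 1.
Among the 6 still-open variables, 8 fits only h (and all 6 values in {2, 3, 5, 6, 7, 8} must be used), so h = 8.
The 5 still-open variables together cover exactly {2, 3, 5, 6, 7} — 5 values for 5 variables — and 2 appears only in e's list, so e = 2.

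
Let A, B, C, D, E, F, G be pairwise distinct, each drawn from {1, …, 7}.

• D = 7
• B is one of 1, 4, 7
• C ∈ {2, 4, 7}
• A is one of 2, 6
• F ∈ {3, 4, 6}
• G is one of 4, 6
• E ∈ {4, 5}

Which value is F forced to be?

D must be 7 (only option left). Strike 7 from B, C.
The 6 still-open variables together cover exactly {1, 2, 3, 4, 5, 6} — 6 values for 6 variables — and 1 appears only in B's list, so B = 1.
The 5 still-open variables together cover exactly {2, 3, 4, 5, 6} — 5 values for 5 variables — and 3 appears only in F's list, so F = 3.

3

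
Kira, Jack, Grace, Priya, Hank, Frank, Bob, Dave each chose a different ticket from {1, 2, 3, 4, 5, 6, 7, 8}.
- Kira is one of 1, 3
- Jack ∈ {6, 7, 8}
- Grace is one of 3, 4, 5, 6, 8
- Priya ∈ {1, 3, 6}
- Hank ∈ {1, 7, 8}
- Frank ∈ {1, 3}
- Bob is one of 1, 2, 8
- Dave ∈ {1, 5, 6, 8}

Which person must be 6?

Priya

The 8 variables together cover exactly {1, 2, 3, 4, 5, 6, 7, 8} — 8 values for 8 variables — and 2 appears only in Bob's list, so Bob = 2.
The 7 still-open variables together cover exactly {1, 3, 4, 5, 6, 7, 8} — 7 values for 7 variables — and 4 appears only in Grace's list, so Grace = 4.
The 6 still-open variables together cover exactly {1, 3, 5, 6, 7, 8} — 6 values for 6 variables — and 5 appears only in Dave's list, so Dave = 5.
Kira and Frank share exactly the 2 values {1, 3}; by pigeonhole those values go to them, so strike 1, 3 from Priya, Hank.
So 6 goes to Priya.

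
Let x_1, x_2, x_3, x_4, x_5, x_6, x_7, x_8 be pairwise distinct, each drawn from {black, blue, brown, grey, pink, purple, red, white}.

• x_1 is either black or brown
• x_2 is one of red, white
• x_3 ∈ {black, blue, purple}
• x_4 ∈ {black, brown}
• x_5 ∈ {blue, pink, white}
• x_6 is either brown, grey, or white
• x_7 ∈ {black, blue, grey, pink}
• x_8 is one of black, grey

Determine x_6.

white

Among the 8 variables, purple fits only x_3 (and all 8 values in {black, blue, brown, grey, pink, purple, red, white} must be used), so x_3 = purple.
The 7 still-open variables draw from only 7 values {black, blue, brown, grey, pink, red, white}, so each is used; only x_2 can be red, hence x_2 = red.
The 2 variables x_1 and x_4 are confined to {black, brown}, which locks those values in; drop them from x_6, x_7, x_8.
That leaves x_8 = grey. Strike grey from x_6, x_7.
So x_6 = white.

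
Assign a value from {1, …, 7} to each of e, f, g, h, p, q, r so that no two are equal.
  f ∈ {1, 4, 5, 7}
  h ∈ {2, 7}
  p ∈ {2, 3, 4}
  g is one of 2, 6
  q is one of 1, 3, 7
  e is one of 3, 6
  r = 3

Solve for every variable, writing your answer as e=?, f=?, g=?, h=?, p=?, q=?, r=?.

e=6, f=5, g=2, h=7, p=4, q=1, r=3

r's domain is down to {3}, so r = 3. Remove 3 from e, p, q.
That leaves e = 6. So g can't be 6.
g has just one choice, so g = 2. So h, p can't be 2.
That leaves h = 7. Remove 7 from f, q.
That leaves p = 4. So f can't be 4.
That leaves q = 1. Strike 1 from f.
f's domain is down to {5}, so f = 5.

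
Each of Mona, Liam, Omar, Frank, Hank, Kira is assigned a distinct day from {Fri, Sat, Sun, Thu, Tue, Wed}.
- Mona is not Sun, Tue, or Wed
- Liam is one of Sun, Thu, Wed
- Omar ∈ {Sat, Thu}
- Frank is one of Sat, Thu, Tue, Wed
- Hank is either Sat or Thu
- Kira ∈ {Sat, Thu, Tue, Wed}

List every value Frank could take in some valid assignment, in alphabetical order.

Tue, Wed

Among the 6 variables, Fri fits only Mona (and all 6 values in {Fri, Sat, Sun, Thu, Tue, Wed} must be used), so Mona = Fri.
The 5 still-open variables draw from only 5 values {Sat, Sun, Thu, Tue, Wed}, so each is used; only Liam can be Sun, hence Liam = Sun.
Omar and Hank share exactly the 2 values {Sat, Thu}; by pigeonhole those values go to them, so strike Sat, Thu from Frank, Kira.
No further eliminations apply; Frank can still be any of Tue, Wed.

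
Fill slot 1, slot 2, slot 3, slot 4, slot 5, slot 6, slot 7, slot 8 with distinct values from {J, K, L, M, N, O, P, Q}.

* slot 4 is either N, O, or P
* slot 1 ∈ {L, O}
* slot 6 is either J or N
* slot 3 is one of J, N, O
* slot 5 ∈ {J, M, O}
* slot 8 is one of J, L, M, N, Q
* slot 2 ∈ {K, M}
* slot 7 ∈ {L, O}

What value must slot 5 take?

M

The 8 variables draw from only 8 values {J, K, L, M, N, O, P, Q}, so each is used; only slot 2 can be K, hence slot 2 = K.
The 7 still-open variables draw from only 7 values {J, L, M, N, O, P, Q}, so each is used; only slot 4 can be P, hence slot 4 = P.
The 6 still-open variables draw from only 6 values {J, L, M, N, O, Q}, so each is used; only slot 8 can be Q, hence slot 8 = Q.
Among the 5 still-open variables, M fits only slot 5 (and all 5 values in {J, L, M, N, O} must be used), so slot 5 = M.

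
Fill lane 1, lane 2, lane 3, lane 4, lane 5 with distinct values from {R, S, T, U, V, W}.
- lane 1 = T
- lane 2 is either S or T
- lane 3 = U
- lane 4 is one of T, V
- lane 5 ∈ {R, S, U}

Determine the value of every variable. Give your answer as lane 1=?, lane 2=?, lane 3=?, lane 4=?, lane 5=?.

lane 1=T, lane 2=S, lane 3=U, lane 4=V, lane 5=R

lane 1 has just one choice, so lane 1 = T. Strike T from lane 2, lane 4.
That leaves lane 2 = S. Eliminate S elsewhere: lane 5.
lane 3 has just one choice, so lane 3 = U. So lane 5 can't be U.
lane 4's domain is down to {V}, so lane 4 = V.
That leaves lane 5 = R.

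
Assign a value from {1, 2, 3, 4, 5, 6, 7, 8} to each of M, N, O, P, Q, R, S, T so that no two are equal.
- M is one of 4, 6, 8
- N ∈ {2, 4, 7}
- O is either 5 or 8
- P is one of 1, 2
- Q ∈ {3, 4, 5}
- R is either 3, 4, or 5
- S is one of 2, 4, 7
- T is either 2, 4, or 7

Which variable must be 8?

O

The 8 variables together cover exactly {1, 2, 3, 4, 5, 6, 7, 8} — 8 values for 8 variables — and 1 appears only in P's list, so P = 1.
The 7 still-open variables draw from only 7 values {2, 3, 4, 5, 6, 7, 8}, so each is used; only M can be 6, hence M = 6.
Among the 6 still-open variables, 8 fits only O (and all 6 values in {2, 3, 4, 5, 7, 8} must be used), so O = 8.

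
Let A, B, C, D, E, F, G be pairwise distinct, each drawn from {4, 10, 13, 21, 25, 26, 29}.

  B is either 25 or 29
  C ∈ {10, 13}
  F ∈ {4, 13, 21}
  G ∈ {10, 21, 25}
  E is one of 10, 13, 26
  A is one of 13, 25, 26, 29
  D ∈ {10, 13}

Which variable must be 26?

E

The 7 variables together cover exactly {4, 10, 13, 21, 25, 26, 29} — 7 values for 7 variables — and 4 appears only in F's list, so F = 4.
The 6 still-open variables draw from only 6 values {10, 13, 21, 25, 26, 29}, so each is used; only G can be 21, hence G = 21.
C and D share exactly the 2 values {10, 13}; by pigeonhole those values go to them, so strike 10, 13 from A, E.
So 26 goes to E.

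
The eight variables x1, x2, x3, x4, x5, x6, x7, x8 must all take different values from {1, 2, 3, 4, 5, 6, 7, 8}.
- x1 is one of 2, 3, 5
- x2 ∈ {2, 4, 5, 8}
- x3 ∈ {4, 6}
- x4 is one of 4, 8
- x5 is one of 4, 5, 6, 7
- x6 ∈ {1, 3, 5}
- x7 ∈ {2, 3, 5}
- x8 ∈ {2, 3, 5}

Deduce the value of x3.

6

The 8 variables draw from only 8 values {1, 2, 3, 4, 5, 6, 7, 8}, so each is used; only x6 can be 1, hence x6 = 1.
The 7 still-open variables together cover exactly {2, 3, 4, 5, 6, 7, 8} — 7 values for 7 variables — and 7 appears only in x5's list, so x5 = 7.
Among the 6 still-open variables, 6 fits only x3 (and all 6 values in {2, 3, 4, 5, 6, 8} must be used), so x3 = 6.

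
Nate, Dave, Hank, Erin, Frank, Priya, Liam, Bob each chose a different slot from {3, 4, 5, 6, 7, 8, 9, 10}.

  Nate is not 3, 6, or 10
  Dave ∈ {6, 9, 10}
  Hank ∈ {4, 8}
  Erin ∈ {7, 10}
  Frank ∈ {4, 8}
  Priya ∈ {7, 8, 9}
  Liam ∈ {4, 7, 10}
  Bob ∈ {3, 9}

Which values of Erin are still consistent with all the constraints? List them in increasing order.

The 8 variables draw from only 8 values {3, 4, 5, 6, 7, 8, 9, 10}, so each is used; only Bob can be 3, hence Bob = 3.
The 7 still-open variables together cover exactly {4, 5, 6, 7, 8, 9, 10} — 7 values for 7 variables — and 5 appears only in Nate's list, so Nate = 5.
The 6 still-open variables together cover exactly {4, 6, 7, 8, 9, 10} — 6 values for 6 variables — and 6 appears only in Dave's list, so Dave = 6.
Among the 5 still-open variables, 9 fits only Priya (and all 5 values in {4, 7, 8, 9, 10} must be used), so Priya = 9.
Hank and Frank between them cover only {4, 8} — a naked pair. Remove those values from Liam.
No further eliminations apply; Erin can still be any of 7, 10.

7, 10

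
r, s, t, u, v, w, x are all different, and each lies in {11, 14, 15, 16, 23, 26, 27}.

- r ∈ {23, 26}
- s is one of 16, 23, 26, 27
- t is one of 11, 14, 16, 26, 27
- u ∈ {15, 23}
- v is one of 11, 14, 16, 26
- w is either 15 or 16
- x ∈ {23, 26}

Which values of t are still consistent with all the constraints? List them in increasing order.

The 2 variables r and x are confined to {23, 26}, which locks those values in; drop them from s, t, u, v.
u has just one choice, so u = 15. Eliminate 15 elsewhere: w.
That leaves w = 16. So s, t, v can't be 16.
s must be 27 (only option left). Remove 27 from t.
No further eliminations apply; t can still be any of 11, 14.

11, 14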